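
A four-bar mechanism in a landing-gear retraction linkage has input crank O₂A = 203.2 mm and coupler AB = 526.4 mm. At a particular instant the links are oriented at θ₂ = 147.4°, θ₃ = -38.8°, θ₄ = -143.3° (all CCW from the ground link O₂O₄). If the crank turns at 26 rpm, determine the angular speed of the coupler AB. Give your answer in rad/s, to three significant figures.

ω₂ = 2.723 rad/s (from 26 rpm).
Differentiating the loop-closure r₂e^{iθ₂}+r₃e^{iθ₃}=r₁+r₄e^{iθ₄} gives r₂ω₂e^{iθ₂}+r₃ω₃e^{iθ₃}=r₄ω₄e^{iθ₄}.
Eliminating the other unknown: ω₃ = r₂ω₂ sin(θ₄−θ₂) / [r₃ sin(θ₃−θ₄)].
Numerator sine = +0.93544; denominator sine = +0.96815.
Result = 0.2032·2.723·(+0.93544) / (0.5264·(+0.96815)) = +1.0155 rad/s; magnitude 1.0155 rad/s.

1.02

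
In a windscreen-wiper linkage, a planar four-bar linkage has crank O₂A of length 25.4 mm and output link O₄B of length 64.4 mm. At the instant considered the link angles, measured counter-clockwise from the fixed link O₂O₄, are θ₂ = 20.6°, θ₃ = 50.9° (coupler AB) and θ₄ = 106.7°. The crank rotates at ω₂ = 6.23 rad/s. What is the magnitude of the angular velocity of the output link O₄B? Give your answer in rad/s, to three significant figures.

ω₂ = 6.23 rad/s
Differentiating the loop-closure r₂e^{iθ₂}+r₃e^{iθ₃}=r₁+r₄e^{iθ₄} gives r₂ω₂e^{iθ₂}+r₃ω₃e^{iθ₃}=r₄ω₄e^{iθ₄}.
Eliminating the other unknown: ω₄ = r₂ω₂ sin(θ₂−θ₃) / [r₄ sin(θ₄−θ₃)].
Numerator sine = -0.50453; denominator sine = +0.82708.
Result = 0.0254·6.23·(-0.50453) / (0.0644·(+0.82708)) = -1.4989 rad/s; magnitude 1.4989 rad/s.

1.50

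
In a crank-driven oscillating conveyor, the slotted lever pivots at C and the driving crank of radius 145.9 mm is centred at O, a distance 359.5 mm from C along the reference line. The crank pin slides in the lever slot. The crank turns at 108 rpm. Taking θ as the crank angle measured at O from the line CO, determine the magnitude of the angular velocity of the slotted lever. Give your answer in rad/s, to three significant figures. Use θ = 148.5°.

ω = 11.31 rad/s (from 108 rpm).
Crank pin A relative to C: A = (d + r cosθ, r sinθ); lever angle φ = atan2(r sinθ, d + r cosθ).
Differentiating tanφ: φ̇ = rω(d cosθ + r)/(d² + r² + 2dr cosθ).
d² + r² + 2dr cosθ = |CA|² = 0.0610833 m²;  d cosθ + r = -0.16062 m.
|ω_lever| = |0.1459·11.31·-0.16062| / 0.0610833 = 4.3391 rad/s.

4.34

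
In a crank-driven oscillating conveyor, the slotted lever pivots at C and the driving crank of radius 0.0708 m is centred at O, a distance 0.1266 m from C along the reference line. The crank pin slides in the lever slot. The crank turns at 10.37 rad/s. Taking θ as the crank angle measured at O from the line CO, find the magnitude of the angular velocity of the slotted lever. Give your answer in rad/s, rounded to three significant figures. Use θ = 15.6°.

3.69

ω = 10.37 rad/s
Crank pin A relative to C: A = (d + r cosθ, r sinθ); lever angle φ = atan2(r sinθ, d + r cosθ).
Differentiating tanφ: φ̇ = rω(d cosθ + r)/(d² + r² + 2dr cosθ).
d² + r² + 2dr cosθ = |CA|² = 0.0383064 m²;  d cosθ + r = +0.19274 m.
|ω_lever| = |0.0708·10.37·+0.19274| / 0.0383064 = 3.6941 rad/s.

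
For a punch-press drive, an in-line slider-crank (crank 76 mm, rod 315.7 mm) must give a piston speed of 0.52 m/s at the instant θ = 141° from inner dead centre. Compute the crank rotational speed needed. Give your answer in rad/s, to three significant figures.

For an in-line slider-crank, |v_piston| = rω|sinθ|·[1 + r cosθ/√(L² − r² sin²θ)].
With r = 0.076 m, L = 0.3157 m, θ = 141°: the bracketed kinematic factor |dx/dθ| = 0.038776 m.
ω = v/|dx/dθ| = 0.52/0.038776 = 13.41 rad/s.

13.4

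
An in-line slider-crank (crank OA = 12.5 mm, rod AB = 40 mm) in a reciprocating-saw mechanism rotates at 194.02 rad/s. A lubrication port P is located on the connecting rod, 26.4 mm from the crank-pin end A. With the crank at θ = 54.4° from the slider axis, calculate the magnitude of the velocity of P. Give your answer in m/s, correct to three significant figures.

ω = 194 rad/s.  Crank-pin speed |V_A| = rω = 2.4253 m/s, perpendicular to OA.
Rod angle: sinφ = −(r/L) sinθ ⇒ φ = -14.720°; ω_rod = −rω cosθ/√(L²−r²sin²θ) = -36.493 rad/s.
V_P = V_A + ω_rod × AP, with AP = 0.0264 m along the rod.
Components: V_Px = −rω sinθ − a·ω_rod·sinφ = -2.2168 m/s;  V_Py = rω cosθ + a·ω_rod·cosφ = +0.48001 m/s.
|V_P| = √(V_Px² + V_Py²) = 2.2681 m/s.

2.27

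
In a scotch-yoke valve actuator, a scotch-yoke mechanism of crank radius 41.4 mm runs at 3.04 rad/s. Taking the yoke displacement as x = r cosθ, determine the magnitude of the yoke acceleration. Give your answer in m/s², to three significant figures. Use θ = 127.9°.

0.235

ω = 3.04 rad/s
x = r cosθ ⇒ ẍ = −rω² cosθ (ω constant).
|a| = rω²|cosθ| = 0.0414·(3.04)²·|cos 127.9°| = 0.23503 m/s².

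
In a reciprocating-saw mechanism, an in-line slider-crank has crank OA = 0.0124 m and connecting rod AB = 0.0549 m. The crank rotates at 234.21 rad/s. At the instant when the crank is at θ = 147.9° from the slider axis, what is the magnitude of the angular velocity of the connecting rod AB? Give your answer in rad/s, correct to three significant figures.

45.1

ω = 234.2 rad/s
The rod makes angle φ with the slider axis where L sinφ = r sinθ; differentiating, L cosφ·φ̇ = r ω cosθ.
L cosφ = √(L² − r² sin²θ) = 0.054503 m.
|ω_rod| = r ω |cosθ| / √(L² − r² sin²θ) = 0.0124·234.2·0.84712/0.054503 = 45.139 rad/s.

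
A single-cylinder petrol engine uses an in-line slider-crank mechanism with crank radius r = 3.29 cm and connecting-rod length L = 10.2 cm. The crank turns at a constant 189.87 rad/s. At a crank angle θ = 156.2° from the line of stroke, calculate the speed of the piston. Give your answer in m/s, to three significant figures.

ω = 189.9 rad/s
For an in-line slider-crank, x = r cosθ + √(L² − r² sin²θ), so v = −rω sinθ·[1 + r cosθ/√(L² − r² sin²θ)].
With r = 0.0329 m, L = 0.102 m, θ = 156.2°: √(L² − r² sin²θ) = 0.10113 m.
v = −0.0329·189.9·0.40355·[1 + 0.0329·-0.91496/0.10113] = -1.7705 m/s.
|v| = 1.7705 m/s.

1.77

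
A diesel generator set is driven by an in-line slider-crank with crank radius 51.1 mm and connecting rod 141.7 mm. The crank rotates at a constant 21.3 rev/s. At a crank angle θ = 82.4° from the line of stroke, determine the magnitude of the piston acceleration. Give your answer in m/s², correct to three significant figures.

ω = 2π·21.3 = 133.8 rad/s
x(θ) = r cosθ + √(L² − r² sin²θ); with ω constant, a = ω²·d²x/dθ².
d²x/dθ² = −r cosθ − r²(cos2θ)/√u − r⁴ sin²2θ/(4u^{3/2}),  u = L² − r² sin²θ = 0.0175134 m².
Substituting r = 0.0511 m, L = 0.1417 m, θ = 82.4°: d²x/dθ² = +0.012232 m.
a = ω²·d²x/dθ² = (133.8)²·(+0.012232) = +219.09 m/s²;  |a| = 219.09 m/s².

219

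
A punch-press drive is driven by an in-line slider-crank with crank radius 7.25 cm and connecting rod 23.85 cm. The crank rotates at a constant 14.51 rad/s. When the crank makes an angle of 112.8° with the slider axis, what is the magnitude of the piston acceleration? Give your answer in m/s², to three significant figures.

9.24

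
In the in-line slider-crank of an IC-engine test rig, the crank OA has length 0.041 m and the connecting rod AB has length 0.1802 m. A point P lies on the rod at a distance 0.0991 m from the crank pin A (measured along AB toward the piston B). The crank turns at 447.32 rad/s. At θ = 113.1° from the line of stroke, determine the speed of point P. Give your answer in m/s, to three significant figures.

16.3

ω = 447.3 rad/s.  Crank-pin speed |V_A| = rω = 18.34 m/s, perpendicular to OA.
Rod angle: sinφ = −(r/L) sinθ ⇒ φ = -12.080°; ω_rod = −rω cosθ/√(L²−r²sin²θ) = +40.835 rad/s.
V_P = V_A + ω_rod × AP, with AP = 0.0991 m along the rod.
Components: V_Px = −rω sinθ − a·ω_rod·sinφ = -16.023 m/s;  V_Py = rω cosθ + a·ω_rod·cosφ = -3.2384 m/s.
|V_P| = √(V_Px² + V_Py²) = 16.347 m/s.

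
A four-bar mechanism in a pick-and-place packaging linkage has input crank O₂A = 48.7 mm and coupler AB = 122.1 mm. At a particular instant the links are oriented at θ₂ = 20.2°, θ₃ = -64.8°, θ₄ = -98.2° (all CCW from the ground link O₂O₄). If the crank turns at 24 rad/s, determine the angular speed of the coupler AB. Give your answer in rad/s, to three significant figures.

15.3

ω₂ = 24 rad/s
Differentiating the loop-closure r₂e^{iθ₂}+r₃e^{iθ₃}=r₁+r₄e^{iθ₄} gives r₂ω₂e^{iθ₂}+r₃ω₃e^{iθ₃}=r₄ω₄e^{iθ₄}.
Eliminating the other unknown: ω₃ = r₂ω₂ sin(θ₄−θ₂) / [r₃ sin(θ₃−θ₄)].
Numerator sine = -0.87965; denominator sine = +0.55048.
Result = 0.0487·24·(-0.87965) / (0.1221·(+0.55048)) = -15.296 rad/s; magnitude 15.296 rad/s.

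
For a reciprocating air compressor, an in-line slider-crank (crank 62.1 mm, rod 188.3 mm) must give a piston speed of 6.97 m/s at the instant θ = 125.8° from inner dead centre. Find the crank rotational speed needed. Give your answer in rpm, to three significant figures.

For an in-line slider-crank, |v_piston| = rω|sinθ|·[1 + r cosθ/√(L² − r² sin²θ)].
With r = 0.0621 m, L = 0.1883 m, θ = 125.8°: the bracketed kinematic factor |dx/dθ| = 0.040283 m.
ω = v/|dx/dθ| = 6.97/0.040283 = 173.03 rad/s.
N = 60ω/(2π) = 1652.3 rpm.

1650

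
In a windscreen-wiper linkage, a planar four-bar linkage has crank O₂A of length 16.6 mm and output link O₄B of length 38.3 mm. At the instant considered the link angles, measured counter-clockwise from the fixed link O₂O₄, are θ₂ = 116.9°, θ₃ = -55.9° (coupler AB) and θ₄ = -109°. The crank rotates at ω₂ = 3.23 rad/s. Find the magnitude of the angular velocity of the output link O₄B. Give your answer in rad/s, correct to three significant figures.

0.219

ω₂ = 3.23 rad/s
Differentiating the loop-closure r₂e^{iθ₂}+r₃e^{iθ₃}=r₁+r₄e^{iθ₄} gives r₂ω₂e^{iθ₂}+r₃ω₃e^{iθ₃}=r₄ω₄e^{iθ₄}.
Eliminating the other unknown: ω₄ = r₂ω₂ sin(θ₂−θ₃) / [r₄ sin(θ₄−θ₃)].
Numerator sine = +0.12533; denominator sine = -0.79968.
Result = 0.0166·3.23·(+0.12533) / (0.0383·(-0.79968)) = -0.21941 rad/s; magnitude 0.21941 rad/s.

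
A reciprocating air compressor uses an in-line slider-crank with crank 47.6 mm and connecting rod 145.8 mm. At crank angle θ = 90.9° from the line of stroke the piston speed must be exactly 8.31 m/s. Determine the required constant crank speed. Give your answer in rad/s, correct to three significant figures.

176

For an in-line slider-crank, |v_piston| = rω|sinθ|·[1 + r cosθ/√(L² − r² sin²θ)].
With r = 0.0476 m, L = 0.1458 m, θ = 90.9°: the bracketed kinematic factor |dx/dθ| = 0.047336 m.
ω = v/|dx/dθ| = 8.31/0.047336 = 175.55 rad/s.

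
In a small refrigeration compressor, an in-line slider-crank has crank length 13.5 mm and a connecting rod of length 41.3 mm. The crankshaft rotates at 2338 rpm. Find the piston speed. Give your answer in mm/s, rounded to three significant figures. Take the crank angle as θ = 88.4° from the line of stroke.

ω = 2π·2338/60 = 244.8 rad/s
For an in-line slider-crank, x = r cosθ + √(L² − r² sin²θ), so v = −rω sinθ·[1 + r cosθ/√(L² − r² sin²θ)].
With r = 0.0135 m, L = 0.0413 m, θ = 88.4°: √(L² − r² sin²θ) = 0.039033 m.
v = −0.0135·244.8·0.99961·[1 + 0.0135·0.02792/0.039033] = -3.3359 m/s.
|v| = 3.3359 m/s = 3335.9 mm/s.

3340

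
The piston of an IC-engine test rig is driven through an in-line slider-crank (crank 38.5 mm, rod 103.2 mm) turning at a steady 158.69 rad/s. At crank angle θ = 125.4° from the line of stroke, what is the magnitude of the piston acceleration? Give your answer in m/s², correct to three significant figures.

ω = 158.7 rad/s
x(θ) = r cosθ + √(L² − r² sin²θ); with ω constant, a = ω²·d²x/dθ².
d²x/dθ² = −r cosθ − r²(cos2θ)/√u − r⁴ sin²2θ/(4u^{3/2}),  u = L² − r² sin²θ = 0.00966538 m².
Substituting r = 0.0385 m, L = 0.1032 m, θ = 125.4°: d²x/dθ² = +0.026745 m.
a = ω²·d²x/dθ² = (158.7)²·(+0.026745) = +673.51 m/s²;  |a| = 673.51 m/s².

674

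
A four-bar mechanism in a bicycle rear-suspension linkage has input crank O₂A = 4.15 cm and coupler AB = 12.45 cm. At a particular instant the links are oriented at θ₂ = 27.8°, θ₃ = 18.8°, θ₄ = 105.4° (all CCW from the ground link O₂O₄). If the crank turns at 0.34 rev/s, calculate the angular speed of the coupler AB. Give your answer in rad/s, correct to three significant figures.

0.697

ω₂ = 2.136 rad/s (from 0.34 rev/s).
Differentiating the loop-closure r₂e^{iθ₂}+r₃e^{iθ₃}=r₁+r₄e^{iθ₄} gives r₂ω₂e^{iθ₂}+r₃ω₃e^{iθ₃}=r₄ω₄e^{iθ₄}.
Eliminating the other unknown: ω₃ = r₂ω₂ sin(θ₄−θ₂) / [r₃ sin(θ₃−θ₄)].
Numerator sine = +0.97667; denominator sine = -0.99824.
Result = 0.0415·2.136·(+0.97667) / (0.1245·(-0.99824)) = -0.69671 rad/s; magnitude 0.69671 rad/s.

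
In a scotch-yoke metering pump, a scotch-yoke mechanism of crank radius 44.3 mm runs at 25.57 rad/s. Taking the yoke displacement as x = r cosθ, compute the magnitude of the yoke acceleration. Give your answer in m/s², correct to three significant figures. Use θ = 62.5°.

ω = 25.57 rad/s
x = r cosθ ⇒ ẍ = −rω² cosθ (ω constant).
|a| = rω²|cosθ| = 0.0443·(25.57)²·|cos 62.5°| = 13.374 m/s².

13.4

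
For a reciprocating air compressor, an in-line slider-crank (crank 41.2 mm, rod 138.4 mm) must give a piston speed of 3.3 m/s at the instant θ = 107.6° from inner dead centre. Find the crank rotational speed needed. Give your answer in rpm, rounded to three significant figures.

For an in-line slider-crank, |v_piston| = rω|sinθ|·[1 + r cosθ/√(L² − r² sin²θ)].
With r = 0.0412 m, L = 0.1384 m, θ = 107.6°: the bracketed kinematic factor |dx/dθ| = 0.035585 m.
ω = v/|dx/dθ| = 3.3/0.035585 = 92.736 rad/s.
N = 60ω/(2π) = 885.56 rpm.

886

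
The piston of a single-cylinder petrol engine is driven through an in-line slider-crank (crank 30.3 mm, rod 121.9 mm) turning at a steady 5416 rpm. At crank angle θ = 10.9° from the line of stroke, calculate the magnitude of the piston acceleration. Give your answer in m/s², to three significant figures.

ω = 2π·5416/60 = 567.2 rad/s
x(θ) = r cosθ + √(L² − r² sin²θ); with ω constant, a = ω²·d²x/dθ².
d²x/dθ² = −r cosθ − r²(cos2θ)/√u − r⁴ sin²2θ/(4u^{3/2}),  u = L² − r² sin²θ = 0.0148268 m².
Substituting r = 0.0303 m, L = 0.1219 m, θ = 10.9°: d²x/dθ² = -0.03677 m.
a = ω²·d²x/dθ² = (567.2)²·(-0.03677) = -11828 m/s²;  |a| = 11828 m/s².

11800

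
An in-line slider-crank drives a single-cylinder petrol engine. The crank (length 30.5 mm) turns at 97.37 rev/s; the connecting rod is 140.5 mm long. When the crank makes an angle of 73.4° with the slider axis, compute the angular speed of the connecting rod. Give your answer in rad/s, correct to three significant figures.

ω = 611.8 rad/s (converted from 97.37 rev/s).
The rod makes angle φ with the slider axis where L sinφ = r sinθ; differentiating, L cosφ·φ̇ = r ω cosθ.
L cosφ = √(L² − r² sin²θ) = 0.13743 m.
|ω_rod| = r ω |cosθ| / √(L² − r² sin²θ) = 0.0305·611.8·0.28569/0.13743 = 38.791 rad/s.

38.8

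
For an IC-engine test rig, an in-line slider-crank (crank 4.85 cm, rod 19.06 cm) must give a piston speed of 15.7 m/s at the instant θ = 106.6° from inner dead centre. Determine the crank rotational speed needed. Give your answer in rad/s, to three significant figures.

For an in-line slider-crank, |v_piston| = rω|sinθ|·[1 + r cosθ/√(L² − r² sin²θ)].
With r = 0.0485 m, L = 0.1906 m, θ = 106.6°: the bracketed kinematic factor |dx/dθ| = 0.042995 m.
ω = v/|dx/dθ| = 15.7/0.042995 = 365.16 rad/s.

365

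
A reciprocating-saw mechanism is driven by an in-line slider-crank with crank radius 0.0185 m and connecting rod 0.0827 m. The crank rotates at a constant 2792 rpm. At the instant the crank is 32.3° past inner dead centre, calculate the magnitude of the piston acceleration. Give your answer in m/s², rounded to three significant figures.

ω = 2π·2792/60 = 292.4 rad/s
x(θ) = r cosθ + √(L² − r² sin²θ); with ω constant, a = ω²·d²x/dθ².
d²x/dθ² = −r cosθ − r²(cos2θ)/√u − r⁴ sin²2θ/(4u^{3/2}),  u = L² − r² sin²θ = 0.00674157 m².
Substituting r = 0.0185 m, L = 0.0827 m, θ = 32.3°: d²x/dθ² = -0.017468 m.
a = ω²·d²x/dθ² = (292.4)²·(-0.017468) = -1493.3 m/s²;  |a| = 1493.3 m/s².

1490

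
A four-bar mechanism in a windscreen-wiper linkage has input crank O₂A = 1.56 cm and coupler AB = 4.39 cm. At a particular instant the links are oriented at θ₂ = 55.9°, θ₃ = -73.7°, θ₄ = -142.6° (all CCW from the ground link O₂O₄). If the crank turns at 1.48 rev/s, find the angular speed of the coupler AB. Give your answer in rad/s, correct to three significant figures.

1.12

ω₂ = 9.299 rad/s (from 1.48 rev/s).
Differentiating the loop-closure r₂e^{iθ₂}+r₃e^{iθ₃}=r₁+r₄e^{iθ₄} gives r₂ω₂e^{iθ₂}+r₃ω₃e^{iθ₃}=r₄ω₄e^{iθ₄}.
Eliminating the other unknown: ω₃ = r₂ω₂ sin(θ₄−θ₂) / [r₃ sin(θ₃−θ₄)].
Numerator sine = +0.31730; denominator sine = +0.93295.
Result = 0.0156·9.299·(+0.31730) / (0.0439·(+0.93295)) = +1.1239 rad/s; magnitude 1.1239 rad/s.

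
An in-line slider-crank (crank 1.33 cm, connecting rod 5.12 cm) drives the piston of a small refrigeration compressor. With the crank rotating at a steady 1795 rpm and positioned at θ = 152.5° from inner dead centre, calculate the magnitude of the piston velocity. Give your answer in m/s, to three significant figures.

ω = 2π·1795/60 = 188 rad/s
For an in-line slider-crank, x = r cosθ + √(L² − r² sin²θ), so v = −rω sinθ·[1 + r cosθ/√(L² − r² sin²θ)].
With r = 0.0133 m, L = 0.0512 m, θ = 152.5°: √(L² − r² sin²θ) = 0.05083 m.
v = −0.0133·188·0.46175·[1 + 0.0133·-0.88701/0.05083] = -0.88646 m/s.
|v| = 0.88646 m/s.

0.886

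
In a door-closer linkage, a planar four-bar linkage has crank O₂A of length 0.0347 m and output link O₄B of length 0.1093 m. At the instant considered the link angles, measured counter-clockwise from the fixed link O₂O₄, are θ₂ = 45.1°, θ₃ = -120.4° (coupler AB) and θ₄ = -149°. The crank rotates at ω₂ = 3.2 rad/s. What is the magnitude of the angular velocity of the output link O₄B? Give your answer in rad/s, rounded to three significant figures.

0.531

ω₂ = 3.2 rad/s
Differentiating the loop-closure r₂e^{iθ₂}+r₃e^{iθ₃}=r₁+r₄e^{iθ₄} gives r₂ω₂e^{iθ₂}+r₃ω₃e^{iθ₃}=r₄ω₄e^{iθ₄}.
Eliminating the other unknown: ω₄ = r₂ω₂ sin(θ₂−θ₃) / [r₄ sin(θ₄−θ₃)].
Numerator sine = +0.25038; denominator sine = -0.47869.
Result = 0.0347·3.2·(+0.25038) / (0.1093·(-0.47869)) = -0.53138 rad/s; magnitude 0.53138 rad/s.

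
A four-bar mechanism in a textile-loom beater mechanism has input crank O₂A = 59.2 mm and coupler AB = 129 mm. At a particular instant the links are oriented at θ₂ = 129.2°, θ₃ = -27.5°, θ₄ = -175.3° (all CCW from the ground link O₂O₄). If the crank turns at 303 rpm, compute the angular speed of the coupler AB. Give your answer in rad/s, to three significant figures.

22.5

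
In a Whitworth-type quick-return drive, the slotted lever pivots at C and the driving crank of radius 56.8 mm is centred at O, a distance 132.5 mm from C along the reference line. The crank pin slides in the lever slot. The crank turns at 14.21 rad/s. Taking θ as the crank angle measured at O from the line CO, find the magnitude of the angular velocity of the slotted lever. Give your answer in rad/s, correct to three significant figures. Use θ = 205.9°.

6.95

ω = 14.21 rad/s
Crank pin A relative to C: A = (d + r cosθ, r sinθ); lever angle φ = atan2(r sinθ, d + r cosθ).
Differentiating tanφ: φ̇ = rω(d cosθ + r)/(d² + r² + 2dr cosθ).
d² + r² + 2dr cosθ = |CA|² = 0.00724235 m²;  d cosθ + r = -0.062391 m.
|ω_lever| = |0.0568·14.21·-0.062391| / 0.00724235 = 6.9533 rad/s.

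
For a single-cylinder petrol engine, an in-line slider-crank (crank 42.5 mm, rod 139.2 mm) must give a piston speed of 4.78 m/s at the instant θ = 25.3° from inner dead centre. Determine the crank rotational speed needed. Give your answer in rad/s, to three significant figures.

For an in-line slider-crank, |v_piston| = rω|sinθ|·[1 + r cosθ/√(L² − r² sin²θ)].
With r = 0.0425 m, L = 0.1392 m, θ = 25.3°: the bracketed kinematic factor |dx/dθ| = 0.023219 m.
ω = v/|dx/dθ| = 4.78/0.023219 = 205.86 rad/s.

206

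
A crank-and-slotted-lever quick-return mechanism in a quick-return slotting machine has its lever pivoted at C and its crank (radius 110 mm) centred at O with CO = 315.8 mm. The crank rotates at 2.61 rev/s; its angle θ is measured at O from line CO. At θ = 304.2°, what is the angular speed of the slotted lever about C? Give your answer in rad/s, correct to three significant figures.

ω = 16.4 rad/s (from 2.61 rev/s).
Crank pin A relative to C: A = (d + r cosθ, r sinθ); lever angle φ = atan2(r sinθ, d + r cosθ).
Differentiating tanφ: φ̇ = rω(d cosθ + r)/(d² + r² + 2dr cosθ).
d² + r² + 2dr cosθ = |CA|² = 0.150881 m²;  d cosθ + r = +0.28751 m.
|ω_lever| = |0.11·16.4·+0.28751| / 0.150881 = 3.4374 rad/s.

3.44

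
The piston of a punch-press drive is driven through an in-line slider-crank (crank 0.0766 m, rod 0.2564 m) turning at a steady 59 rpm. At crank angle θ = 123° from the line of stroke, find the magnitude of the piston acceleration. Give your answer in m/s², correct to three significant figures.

1.94

ω = 2π·59/60 = 6.178 rad/s
x(θ) = r cosθ + √(L² − r² sin²θ); with ω constant, a = ω²·d²x/dθ².
d²x/dθ² = −r cosθ − r²(cos2θ)/√u − r⁴ sin²2θ/(4u^{3/2}),  u = L² − r² sin²θ = 0.0616139 m².
Substituting r = 0.0766 m, L = 0.2564 m, θ = 123°: d²x/dθ² = +0.050864 m.
a = ω²·d²x/dθ² = (6.178)²·(+0.050864) = +1.9417 m/s²;  |a| = 1.9417 m/s².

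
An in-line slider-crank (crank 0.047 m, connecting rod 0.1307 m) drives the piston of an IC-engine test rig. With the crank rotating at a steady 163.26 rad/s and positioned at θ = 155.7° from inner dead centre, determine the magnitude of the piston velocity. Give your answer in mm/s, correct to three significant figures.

ω = 163.3 rad/s
For an in-line slider-crank, x = r cosθ + √(L² − r² sin²θ), so v = −rω sinθ·[1 + r cosθ/√(L² − r² sin²θ)].
With r = 0.047 m, L = 0.1307 m, θ = 155.7°: √(L² − r² sin²θ) = 0.12926 m.
v = −0.047·163.3·0.41151·[1 + 0.047·-0.91140/0.12926] = -2.1112 m/s.
|v| = 2.1112 m/s = 2111.2 mm/s.

2110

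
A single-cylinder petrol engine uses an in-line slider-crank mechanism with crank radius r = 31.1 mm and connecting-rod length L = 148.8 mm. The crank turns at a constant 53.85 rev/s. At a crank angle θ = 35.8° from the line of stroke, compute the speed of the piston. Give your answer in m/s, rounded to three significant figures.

7.21

ω = 2π·53.9 = 338.3 rad/s
For an in-line slider-crank, x = r cosθ + √(L² − r² sin²θ), so v = −rω sinθ·[1 + r cosθ/√(L² − r² sin²θ)].
With r = 0.0311 m, L = 0.1488 m, θ = 35.8°: √(L² − r² sin²θ) = 0.14768 m.
v = −0.0311·338.3·0.58496·[1 + 0.0311·0.81106/0.14768] = -7.2066 m/s.
|v| = 7.2066 m/s.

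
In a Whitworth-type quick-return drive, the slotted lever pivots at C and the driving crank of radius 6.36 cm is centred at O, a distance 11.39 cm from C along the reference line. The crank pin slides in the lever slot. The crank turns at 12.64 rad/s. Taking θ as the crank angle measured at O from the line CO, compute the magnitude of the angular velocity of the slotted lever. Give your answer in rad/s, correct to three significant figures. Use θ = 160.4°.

10.4

ω = 12.64 rad/s
Crank pin A relative to C: A = (d + r cosθ, r sinθ); lever angle φ = atan2(r sinθ, d + r cosθ).
Differentiating tanφ: φ̇ = rω(d cosθ + r)/(d² + r² + 2dr cosθ).
d² + r² + 2dr cosθ = |CA|² = 0.00336957 m²;  d cosθ + r = -0.0437 m.
|ω_lever| = |0.0636·12.64·-0.0437| / 0.00336957 = 10.426 rad/s.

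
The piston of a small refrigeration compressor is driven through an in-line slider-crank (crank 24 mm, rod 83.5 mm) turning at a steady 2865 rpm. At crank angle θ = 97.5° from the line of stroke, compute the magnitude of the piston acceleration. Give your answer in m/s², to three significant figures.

ω = 2π·2865/60 = 300 rad/s
x(θ) = r cosθ + √(L² − r² sin²θ); with ω constant, a = ω²·d²x/dθ².
d²x/dθ² = −r cosθ − r²(cos2θ)/√u − r⁴ sin²2θ/(4u^{3/2}),  u = L² − r² sin²θ = 0.00640606 m².
Substituting r = 0.024 m, L = 0.0835 m, θ = 97.5°: d²x/dθ² = +0.010073 m.
a = ω²·d²x/dθ² = (300)²·(+0.010073) = +906.72 m/s²;  |a| = 906.72 m/s².

907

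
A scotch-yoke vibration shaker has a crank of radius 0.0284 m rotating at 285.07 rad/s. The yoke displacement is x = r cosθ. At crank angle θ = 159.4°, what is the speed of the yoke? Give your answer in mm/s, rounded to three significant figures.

ω = 285.1 rad/s
x = r cosθ ⇒ ẋ = −rω sinθ.
|v| = rω|sinθ| = 0.0284·285.1·|sin 159.4°| = 2.8485 m/s = 2848.5 mm/s.

2850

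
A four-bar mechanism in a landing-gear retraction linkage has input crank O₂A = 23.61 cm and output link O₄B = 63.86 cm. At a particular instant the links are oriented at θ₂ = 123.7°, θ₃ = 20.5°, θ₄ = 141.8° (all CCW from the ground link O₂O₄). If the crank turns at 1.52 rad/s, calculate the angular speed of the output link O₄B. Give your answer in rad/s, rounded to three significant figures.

0.640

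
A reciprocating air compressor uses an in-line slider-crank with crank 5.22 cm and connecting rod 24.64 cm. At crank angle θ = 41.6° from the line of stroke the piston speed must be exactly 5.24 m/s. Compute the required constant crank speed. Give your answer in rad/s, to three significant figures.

130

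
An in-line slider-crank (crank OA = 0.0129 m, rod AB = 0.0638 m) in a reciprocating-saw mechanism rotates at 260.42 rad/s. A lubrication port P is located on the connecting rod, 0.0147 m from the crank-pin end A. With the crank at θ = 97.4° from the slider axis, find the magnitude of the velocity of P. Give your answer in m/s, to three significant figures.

3.33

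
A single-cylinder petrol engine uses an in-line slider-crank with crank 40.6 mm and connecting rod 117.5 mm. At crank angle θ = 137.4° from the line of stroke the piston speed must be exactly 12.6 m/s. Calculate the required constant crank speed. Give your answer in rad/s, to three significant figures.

For an in-line slider-crank, |v_piston| = rω|sinθ|·[1 + r cosθ/√(L² − r² sin²θ)].
With r = 0.0406 m, L = 0.1175 m, θ = 137.4°: the bracketed kinematic factor |dx/dθ| = 0.020292 m.
ω = v/|dx/dθ| = 12.6/0.020292 = 620.93 rad/s.

621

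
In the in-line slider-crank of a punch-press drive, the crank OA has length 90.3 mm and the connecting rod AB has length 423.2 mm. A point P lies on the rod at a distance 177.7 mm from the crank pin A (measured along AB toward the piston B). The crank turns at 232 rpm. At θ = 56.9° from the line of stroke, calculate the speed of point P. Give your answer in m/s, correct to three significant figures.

ω = 24.29 rad/s.  Crank-pin speed |V_A| = rω = 2.1938 m/s, perpendicular to OA.
Rod angle: sinφ = −(r/L) sinθ ⇒ φ = -10.297°; ω_rod = −rω cosθ/√(L²−r²sin²θ) = -2.8773 rad/s.
V_P = V_A + ω_rod × AP, with AP = 0.1777 m along the rod.
Components: V_Px = −rω sinθ − a·ω_rod·sinφ = -1.9292 m/s;  V_Py = rω cosθ + a·ω_rod·cosφ = +0.695 m/s.
|V_P| = √(V_Px² + V_Py²) = 2.0506 m/s.

2.05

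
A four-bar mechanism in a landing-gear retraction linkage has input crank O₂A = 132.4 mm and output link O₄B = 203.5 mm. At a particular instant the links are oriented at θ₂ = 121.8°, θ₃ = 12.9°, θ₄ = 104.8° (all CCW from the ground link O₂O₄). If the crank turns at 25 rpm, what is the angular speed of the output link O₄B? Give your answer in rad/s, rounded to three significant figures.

ω₂ = 2.618 rad/s (from 25 rpm).
Differentiating the loop-closure r₂e^{iθ₂}+r₃e^{iθ₃}=r₁+r₄e^{iθ₄} gives r₂ω₂e^{iθ₂}+r₃ω₃e^{iθ₃}=r₄ω₄e^{iθ₄}.
Eliminating the other unknown: ω₄ = r₂ω₂ sin(θ₂−θ₃) / [r₄ sin(θ₄−θ₃)].
Numerator sine = +0.94609; denominator sine = +0.99945.
Result = 0.1324·2.618·(+0.94609) / (0.2035·(+0.99945)) = +1.6124 rad/s; magnitude 1.6124 rad/s.

1.61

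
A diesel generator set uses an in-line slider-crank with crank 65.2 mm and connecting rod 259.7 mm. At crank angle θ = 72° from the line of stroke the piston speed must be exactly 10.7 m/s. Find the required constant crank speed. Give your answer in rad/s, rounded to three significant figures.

For an in-line slider-crank, |v_piston| = rω|sinθ|·[1 + r cosθ/√(L² − r² sin²θ)].
With r = 0.0652 m, L = 0.2597 m, θ = 72°: the bracketed kinematic factor |dx/dθ| = 0.066963 m.
ω = v/|dx/dθ| = 10.7/0.066963 = 159.79 rad/s.

160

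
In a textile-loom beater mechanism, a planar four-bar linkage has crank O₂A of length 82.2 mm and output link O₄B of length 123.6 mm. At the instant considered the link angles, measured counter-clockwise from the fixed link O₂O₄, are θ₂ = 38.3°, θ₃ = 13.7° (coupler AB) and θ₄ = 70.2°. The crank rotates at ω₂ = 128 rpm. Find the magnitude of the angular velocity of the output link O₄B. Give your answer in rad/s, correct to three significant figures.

4.45

ω₂ = 13.4 rad/s (from 128 rpm).
Differentiating the loop-closure r₂e^{iθ₂}+r₃e^{iθ₃}=r₁+r₄e^{iθ₄} gives r₂ω₂e^{iθ₂}+r₃ω₃e^{iθ₃}=r₄ω₄e^{iθ₄}.
Eliminating the other unknown: ω₄ = r₂ω₂ sin(θ₂−θ₃) / [r₄ sin(θ₄−θ₃)].
Numerator sine = +0.41628; denominator sine = +0.83389.
Result = 0.0822·13.4·(+0.41628) / (0.1236·(+0.83389)) = +4.4501 rad/s; magnitude 4.4501 rad/s.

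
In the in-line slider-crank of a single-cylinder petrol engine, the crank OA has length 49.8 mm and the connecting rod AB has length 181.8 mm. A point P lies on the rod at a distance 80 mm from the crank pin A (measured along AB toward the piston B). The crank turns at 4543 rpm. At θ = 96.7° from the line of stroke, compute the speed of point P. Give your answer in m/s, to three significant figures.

ω = 475.7 rad/s.  Crank-pin speed |V_A| = rω = 23.692 m/s, perpendicular to OA.
Rod angle: sinφ = −(r/L) sinθ ⇒ φ = -15.787°; ω_rod = −rω cosθ/√(L²−r²sin²θ) = +15.8 rad/s.
V_P = V_A + ω_rod × AP, with AP = 0.08 m along the rod.
Components: V_Px = −rω sinθ − a·ω_rod·sinφ = -23.186 m/s;  V_Py = rω cosθ + a·ω_rod·cosφ = -1.5478 m/s.
|V_P| = √(V_Px² + V_Py²) = 23.238 m/s.

23.2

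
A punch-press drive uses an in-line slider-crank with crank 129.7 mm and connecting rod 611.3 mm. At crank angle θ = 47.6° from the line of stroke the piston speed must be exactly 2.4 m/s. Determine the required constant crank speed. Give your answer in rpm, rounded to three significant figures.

209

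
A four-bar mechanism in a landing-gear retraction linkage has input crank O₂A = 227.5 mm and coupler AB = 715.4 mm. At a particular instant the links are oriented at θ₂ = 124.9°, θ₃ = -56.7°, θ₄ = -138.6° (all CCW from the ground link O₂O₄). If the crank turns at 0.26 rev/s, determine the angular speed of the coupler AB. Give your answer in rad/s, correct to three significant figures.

ω₂ = 1.634 rad/s (from 0.26 rev/s).
Differentiating the loop-closure r₂e^{iθ₂}+r₃e^{iθ₃}=r₁+r₄e^{iθ₄} gives r₂ω₂e^{iθ₂}+r₃ω₃e^{iθ₃}=r₄ω₄e^{iθ₄}.
Eliminating the other unknown: ω₃ = r₂ω₂ sin(θ₄−θ₂) / [r₃ sin(θ₃−θ₄)].
Numerator sine = +0.99357; denominator sine = +0.99002.
Result = 0.2275·1.634·(+0.99357) / (0.7154·(+0.99002)) = +0.52136 rad/s; magnitude 0.52136 rad/s.

0.521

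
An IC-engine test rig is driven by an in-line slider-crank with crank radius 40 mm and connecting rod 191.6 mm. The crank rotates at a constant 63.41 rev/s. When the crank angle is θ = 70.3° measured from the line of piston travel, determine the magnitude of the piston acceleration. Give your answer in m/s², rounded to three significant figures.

1100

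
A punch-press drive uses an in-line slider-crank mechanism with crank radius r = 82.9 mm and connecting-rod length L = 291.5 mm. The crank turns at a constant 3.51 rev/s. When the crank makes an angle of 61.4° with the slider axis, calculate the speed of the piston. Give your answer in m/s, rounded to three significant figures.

1.83

ω = 2π·3.51 = 22.05 rad/s
For an in-line slider-crank, x = r cosθ + √(L² − r² sin²θ), so v = −rω sinθ·[1 + r cosθ/√(L² − r² sin²θ)].
With r = 0.0829 m, L = 0.2915 m, θ = 61.4°: √(L² − r² sin²θ) = 0.28227 m.
v = −0.0829·22.05·0.87798·[1 + 0.0829·0.47869/0.28227] = -1.8309 m/s.
|v| = 1.8309 m/s.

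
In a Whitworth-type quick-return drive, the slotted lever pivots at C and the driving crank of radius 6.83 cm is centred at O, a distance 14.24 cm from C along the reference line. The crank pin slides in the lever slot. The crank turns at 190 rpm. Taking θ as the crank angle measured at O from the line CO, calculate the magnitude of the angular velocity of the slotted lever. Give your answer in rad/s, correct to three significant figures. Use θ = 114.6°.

ω = 19.9 rad/s (from 190 rpm).
Crank pin A relative to C: A = (d + r cosθ, r sinθ); lever angle φ = atan2(r sinθ, d + r cosθ).
Differentiating tanφ: φ̇ = rω(d cosθ + r)/(d² + r² + 2dr cosθ).
d² + r² + 2dr cosθ = |CA|² = 0.0168452 m²;  d cosθ + r = +0.0090216 m.
|ω_lever| = |0.0683·19.9·+0.0090216| / 0.0168452 = 0.7278 rad/s.

0.728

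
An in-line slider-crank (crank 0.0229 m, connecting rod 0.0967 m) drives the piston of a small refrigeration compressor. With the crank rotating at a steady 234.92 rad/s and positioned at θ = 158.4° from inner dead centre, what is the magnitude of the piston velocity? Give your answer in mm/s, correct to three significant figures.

1540

ω = 234.9 rad/s
For an in-line slider-crank, x = r cosθ + √(L² − r² sin²θ), so v = −rω sinθ·[1 + r cosθ/√(L² − r² sin²θ)].
With r = 0.0229 m, L = 0.0967 m, θ = 158.4°: √(L² − r² sin²θ) = 0.096332 m.
v = −0.0229·234.9·0.36812·[1 + 0.0229·-0.92978/0.096332] = -1.5427 m/s.
|v| = 1.5427 m/s = 1542.7 mm/s.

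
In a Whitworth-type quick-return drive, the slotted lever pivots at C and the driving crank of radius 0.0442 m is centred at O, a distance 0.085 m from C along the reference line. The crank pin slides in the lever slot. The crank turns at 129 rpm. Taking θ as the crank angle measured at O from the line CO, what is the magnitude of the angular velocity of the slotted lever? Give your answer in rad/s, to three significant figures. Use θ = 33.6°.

ω = 13.51 rad/s (from 129 rpm).
Crank pin A relative to C: A = (d + r cosθ, r sinθ); lever angle φ = atan2(r sinθ, d + r cosθ).
Differentiating tanφ: φ̇ = rω(d cosθ + r)/(d² + r² + 2dr cosθ).
d² + r² + 2dr cosθ = |CA|² = 0.0154372 m²;  d cosθ + r = +0.115 m.
|ω_lever| = |0.0442·13.51·+0.115| / 0.0154372 = 4.448 rad/s.

4.45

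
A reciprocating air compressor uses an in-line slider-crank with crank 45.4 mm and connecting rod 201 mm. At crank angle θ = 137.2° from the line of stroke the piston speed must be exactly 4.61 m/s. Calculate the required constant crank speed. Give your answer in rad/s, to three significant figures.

For an in-line slider-crank, |v_piston| = rω|sinθ|·[1 + r cosθ/√(L² − r² sin²θ)].
With r = 0.0454 m, L = 0.201 m, θ = 137.2°: the bracketed kinematic factor |dx/dθ| = 0.025673 m.
ω = v/|dx/dθ| = 4.61/0.025673 = 179.56 rad/s.

180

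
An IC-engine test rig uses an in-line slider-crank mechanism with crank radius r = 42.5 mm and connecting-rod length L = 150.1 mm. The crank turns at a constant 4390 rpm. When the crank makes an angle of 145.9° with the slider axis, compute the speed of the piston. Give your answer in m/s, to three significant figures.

8.35

ω = 2π·4390/60 = 459.7 rad/s
For an in-line slider-crank, x = r cosθ + √(L² − r² sin²θ), so v = −rω sinθ·[1 + r cosθ/√(L² − r² sin²θ)].
With r = 0.0425 m, L = 0.1501 m, θ = 145.9°: √(L² − r² sin²θ) = 0.1482 m.
v = −0.0425·459.7·0.56064·[1 + 0.0425·-0.82806/0.1482] = -8.3526 m/s.
|v| = 8.3526 m/s.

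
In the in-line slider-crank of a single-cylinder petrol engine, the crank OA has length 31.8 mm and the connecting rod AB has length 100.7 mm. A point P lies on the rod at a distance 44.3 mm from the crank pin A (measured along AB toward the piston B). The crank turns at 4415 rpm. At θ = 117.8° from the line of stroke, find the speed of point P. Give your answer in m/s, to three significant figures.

12.7

ω = 462.3 rad/s.  Crank-pin speed |V_A| = rω = 14.702 m/s, perpendicular to OA.
Rod angle: sinφ = −(r/L) sinθ ⇒ φ = -16.221°; ω_rod = −rω cosθ/√(L²−r²sin²θ) = +70.916 rad/s.
V_P = V_A + ω_rod × AP, with AP = 0.0443 m along the rod.
Components: V_Px = −rω sinθ − a·ω_rod·sinφ = -12.128 m/s;  V_Py = rω cosθ + a·ω_rod·cosφ = -3.8405 m/s.
|V_P| = √(V_Px² + V_Py²) = 12.721 m/s.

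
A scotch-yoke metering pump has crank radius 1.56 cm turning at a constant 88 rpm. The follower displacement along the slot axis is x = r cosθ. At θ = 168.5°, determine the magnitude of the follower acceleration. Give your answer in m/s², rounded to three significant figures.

1.30

ω = 9.215 rad/s (from 88 rpm).
x = r cosθ ⇒ ẍ = −rω² cosθ (ω constant).
|a| = rω²|cosθ| = 0.0156·(9.215)²·|cos 168.5°| = 1.2982 m/s².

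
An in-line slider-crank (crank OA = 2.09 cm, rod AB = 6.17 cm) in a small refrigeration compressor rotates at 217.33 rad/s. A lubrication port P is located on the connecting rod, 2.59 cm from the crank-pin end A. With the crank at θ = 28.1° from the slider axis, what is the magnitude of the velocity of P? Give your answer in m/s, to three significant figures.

3.35

ω = 217.3 rad/s.  Crank-pin speed |V_A| = rω = 4.5422 m/s, perpendicular to OA.
Rod angle: sinφ = −(r/L) sinθ ⇒ φ = -9.181°; ω_rod = −rω cosθ/√(L²−r²sin²θ) = -65.783 rad/s.
V_P = V_A + ω_rod × AP, with AP = 0.0259 m along the rod.
Components: V_Px = −rω sinθ − a·ω_rod·sinφ = -2.4113 m/s;  V_Py = rω cosθ + a·ω_rod·cosφ = +2.3248 m/s.
|V_P| = √(V_Px² + V_Py²) = 3.3495 m/s.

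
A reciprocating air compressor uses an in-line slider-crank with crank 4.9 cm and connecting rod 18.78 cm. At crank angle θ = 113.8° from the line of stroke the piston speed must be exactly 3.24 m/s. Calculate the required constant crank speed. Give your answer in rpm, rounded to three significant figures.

774

For an in-line slider-crank, |v_piston| = rω|sinθ|·[1 + r cosθ/√(L² − r² sin²θ)].
With r = 0.049 m, L = 0.1878 m, θ = 113.8°: the bracketed kinematic factor |dx/dθ| = 0.039972 m.
ω = v/|dx/dθ| = 3.24/0.039972 = 81.057 rad/s.
N = 60ω/(2π) = 774.04 rpm.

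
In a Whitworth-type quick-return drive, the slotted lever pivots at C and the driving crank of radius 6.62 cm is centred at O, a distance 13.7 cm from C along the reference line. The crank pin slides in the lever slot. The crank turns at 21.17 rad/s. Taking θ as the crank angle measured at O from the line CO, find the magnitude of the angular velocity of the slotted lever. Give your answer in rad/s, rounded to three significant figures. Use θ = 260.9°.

3.08

ω = 21.17 rad/s
Crank pin A relative to C: A = (d + r cosθ, r sinθ); lever angle φ = atan2(r sinθ, d + r cosθ).
Differentiating tanφ: φ̇ = rω(d cosθ + r)/(d² + r² + 2dr cosθ).
d² + r² + 2dr cosθ = |CA|² = 0.0202826 m²;  d cosθ + r = +0.044532 m.
|ω_lever| = |0.0662·21.17·+0.044532| / 0.0202826 = 3.077 rad/s.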